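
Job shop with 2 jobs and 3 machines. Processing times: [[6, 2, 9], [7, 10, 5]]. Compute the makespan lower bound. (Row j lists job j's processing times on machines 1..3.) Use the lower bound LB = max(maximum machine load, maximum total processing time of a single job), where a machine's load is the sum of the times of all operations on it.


Machine loads:
  Machine 1: 6 + 7 = 13
  Machine 2: 2 + 10 = 12
  Machine 3: 9 + 5 = 14
Max machine load = 14
Job totals:
  Job 1: 17
  Job 2: 22
Max job total = 22
Lower bound = max(14, 22) = 22

22


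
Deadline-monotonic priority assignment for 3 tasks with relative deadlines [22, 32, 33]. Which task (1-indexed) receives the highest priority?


Sort tasks by relative deadline (ascending):
  Task 1: deadline = 22
  Task 2: deadline = 32
  Task 3: deadline = 33
Priority order (highest first): [1, 2, 3]
Highest priority task = 1

1


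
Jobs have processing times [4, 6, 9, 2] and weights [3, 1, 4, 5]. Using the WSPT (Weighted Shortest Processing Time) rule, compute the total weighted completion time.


Compute p/w ratios and sort ascending (WSPT): [(2, 5), (4, 3), (9, 4), (6, 1)]
Compute weighted completion times:
  Job (p=2,w=5): C=2, w*C=5*2=10
  Job (p=4,w=3): C=6, w*C=3*6=18
  Job (p=9,w=4): C=15, w*C=4*15=60
  Job (p=6,w=1): C=21, w*C=1*21=21
Total weighted completion time = 109

109


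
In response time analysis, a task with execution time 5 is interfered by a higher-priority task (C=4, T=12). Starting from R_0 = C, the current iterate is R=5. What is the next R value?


R_next = C + ceil(R_prev / T_hp) * C_hp
ceil(5 / 12) = ceil(0.4167) = 1
Interference = 1 * 4 = 4
R_next = 5 + 4 = 9

9


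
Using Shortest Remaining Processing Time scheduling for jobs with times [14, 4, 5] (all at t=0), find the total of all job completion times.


Since all jobs arrive at t=0, SRPT equals SPT ordering.
SPT order: [4, 5, 14]
Completion times:
  Job 1: p=4, C=4
  Job 2: p=5, C=9
  Job 3: p=14, C=23
Total completion time = 4 + 9 + 23 = 36

36


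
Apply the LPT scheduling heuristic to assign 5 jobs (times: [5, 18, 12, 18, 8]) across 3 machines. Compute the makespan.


Sort jobs in decreasing order (LPT): [18, 18, 12, 8, 5]
Assign each job to the least loaded machine:
  Machine 1: jobs [18, 5], load = 23
  Machine 2: jobs [18], load = 18
  Machine 3: jobs [12, 8], load = 20
Makespan = max load = 23

23


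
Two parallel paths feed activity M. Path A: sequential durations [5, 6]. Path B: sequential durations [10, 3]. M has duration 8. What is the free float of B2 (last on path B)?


ES(B2) = sum of predecessors on chain B = 10
EF(B2) = ES + duration = 10 + 3 = 13
Successor of B2 is M. ES(M) = max(sum(A), sum(B)) = max(11, 13) = 13
Free float = ES(successor) - EF(current) = 13 - 13 = 0

0


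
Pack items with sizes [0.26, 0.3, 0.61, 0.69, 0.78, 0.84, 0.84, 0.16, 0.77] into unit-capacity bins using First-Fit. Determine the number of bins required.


Place items sequentially using First-Fit:
  Item 0.26 -> new Bin 1
  Item 0.3 -> Bin 1 (now 0.56)
  Item 0.61 -> new Bin 2
  Item 0.69 -> new Bin 3
  Item 0.78 -> new Bin 4
  Item 0.84 -> new Bin 5
  Item 0.84 -> new Bin 6
  Item 0.16 -> Bin 1 (now 0.72)
  Item 0.77 -> new Bin 7
Total bins used = 7

7


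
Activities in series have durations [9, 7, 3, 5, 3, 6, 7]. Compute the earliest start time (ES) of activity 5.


Activity 5 starts after activities 1 through 4 complete.
Predecessor durations: [9, 7, 3, 5]
ES = 9 + 7 + 3 + 5 = 24

24


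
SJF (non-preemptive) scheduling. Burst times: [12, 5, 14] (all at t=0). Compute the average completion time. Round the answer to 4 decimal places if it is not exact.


SJF order (ascending): [5, 12, 14]
Completion times:
  Job 1: burst=5, C=5
  Job 2: burst=12, C=17
  Job 3: burst=14, C=31
Average completion = 53/3 = 17.6667

17.6667


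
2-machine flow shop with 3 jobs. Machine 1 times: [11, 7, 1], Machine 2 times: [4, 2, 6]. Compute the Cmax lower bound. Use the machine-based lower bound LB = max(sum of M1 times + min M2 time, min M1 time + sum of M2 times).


LB1 = sum(M1 times) + min(M2 times) = 19 + 2 = 21
LB2 = min(M1 times) + sum(M2 times) = 1 + 12 = 13
Lower bound = max(LB1, LB2) = max(21, 13) = 21

21


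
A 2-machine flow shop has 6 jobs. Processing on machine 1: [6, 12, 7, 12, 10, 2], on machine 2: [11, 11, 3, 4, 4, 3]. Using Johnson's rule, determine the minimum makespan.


Apply Johnson's rule:
  Group 1 (a <= b): [(6, 2, 3), (1, 6, 11)]
  Group 2 (a > b): [(2, 12, 11), (4, 12, 4), (5, 10, 4), (3, 7, 3)]
Optimal job order: [6, 1, 2, 4, 5, 3]
Schedule:
  Job 6: M1 done at 2, M2 done at 5
  Job 1: M1 done at 8, M2 done at 19
  Job 2: M1 done at 20, M2 done at 31
  Job 4: M1 done at 32, M2 done at 36
  Job 5: M1 done at 42, M2 done at 46
  Job 3: M1 done at 49, M2 done at 52
Makespan = 52

52


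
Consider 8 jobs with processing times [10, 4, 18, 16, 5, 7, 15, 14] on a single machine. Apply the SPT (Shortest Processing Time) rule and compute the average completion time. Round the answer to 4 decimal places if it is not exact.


Sort jobs by processing time (SPT order): [4, 5, 7, 10, 14, 15, 16, 18]
Compute completion times sequentially:
  Job 1: processing = 4, completes at 4
  Job 2: processing = 5, completes at 9
  Job 3: processing = 7, completes at 16
  Job 4: processing = 10, completes at 26
  Job 5: processing = 14, completes at 40
  Job 6: processing = 15, completes at 55
  Job 7: processing = 16, completes at 71
  Job 8: processing = 18, completes at 89
Sum of completion times = 310
Average completion time = 310/8 = 38.75

38.75


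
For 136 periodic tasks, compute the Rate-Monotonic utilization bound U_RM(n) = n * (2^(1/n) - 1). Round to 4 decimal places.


Compute 2^(1/136) = 1.0051096806
Subtract 1: 1.0051096806 - 1 = 0.0051096806
Multiply by n: 136 * 0.0051096806 = 0.6949165616
Round to 4 dp: 0.6949

0.6949


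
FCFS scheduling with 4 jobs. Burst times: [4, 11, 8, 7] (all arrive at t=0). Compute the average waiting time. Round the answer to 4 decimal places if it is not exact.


FCFS order (as given): [4, 11, 8, 7]
Waiting times:
  Job 1: wait = 0
  Job 2: wait = 4
  Job 3: wait = 15
  Job 4: wait = 23
Sum of waiting times = 42
Average waiting time = 42/4 = 10.5

10.5


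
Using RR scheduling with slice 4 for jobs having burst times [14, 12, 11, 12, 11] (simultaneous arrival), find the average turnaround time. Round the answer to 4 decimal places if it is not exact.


Time quantum = 4
Execution trace:
  J1 runs 4 units, time = 4
  J2 runs 4 units, time = 8
  J3 runs 4 units, time = 12
  J4 runs 4 units, time = 16
  J5 runs 4 units, time = 20
  J1 runs 4 units, time = 24
  J2 runs 4 units, time = 28
  J3 runs 4 units, time = 32
  J4 runs 4 units, time = 36
  J5 runs 4 units, time = 40
  J1 runs 4 units, time = 44
  J2 runs 4 units, time = 48
  J3 runs 3 units, time = 51
  J4 runs 4 units, time = 55
  J5 runs 3 units, time = 58
  J1 runs 2 units, time = 60
Finish times: [60, 48, 51, 55, 58]
Average turnaround = 272/5 = 54.4

54.4


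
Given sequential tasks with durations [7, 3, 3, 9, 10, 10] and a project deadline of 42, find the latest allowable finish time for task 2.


LF(activity 2) = deadline - sum of successor durations
Successors: activities 3 through 6 with durations [3, 9, 10, 10]
Sum of successor durations = 32
LF = 42 - 32 = 10

10


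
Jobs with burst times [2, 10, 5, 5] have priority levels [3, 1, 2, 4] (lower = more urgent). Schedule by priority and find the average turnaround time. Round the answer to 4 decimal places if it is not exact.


Sort by priority (ascending = highest first):
Order: [(1, 10), (2, 5), (3, 2), (4, 5)]
Completion times:
  Priority 1, burst=10, C=10
  Priority 2, burst=5, C=15
  Priority 3, burst=2, C=17
  Priority 4, burst=5, C=22
Average turnaround = 64/4 = 16.0

16.0


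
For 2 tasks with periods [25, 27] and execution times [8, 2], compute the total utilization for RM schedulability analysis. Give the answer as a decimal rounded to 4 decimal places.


Compute individual utilizations (exact fractions):
  Task 1: C/T = 8/25 (approx. 0.32)
  Task 2: C/T = 2/27 (approx. 0.0741)
Total utilization U = 8/25 + 2/27 = 266/675
Rounded to 4 decimal places: U = 0.3941
RM (Liu & Layland) bound for 2 tasks = 0.828427; compare with U = 266/675 (approx. 0.394074)
U <= bound, so schedulable by RM sufficient condition.

0.3941


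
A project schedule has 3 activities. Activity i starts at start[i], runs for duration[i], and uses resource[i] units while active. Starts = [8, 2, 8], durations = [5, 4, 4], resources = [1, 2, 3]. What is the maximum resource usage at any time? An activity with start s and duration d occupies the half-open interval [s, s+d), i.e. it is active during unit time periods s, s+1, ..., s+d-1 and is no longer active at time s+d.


Each activity i is active on [start_i, start_i + duration_i).
Compute total resource usage per time slot:
  t=0: active resources = [], total = 0
  t=1: active resources = [], total = 0
  t=2: active resources = [2], total = 2
  t=3: active resources = [2], total = 2
  t=4: active resources = [2], total = 2
  t=5: active resources = [2], total = 2
  t=6: active resources = [], total = 0
  t=7: active resources = [], total = 0
  t=8: active resources = [1, 3], total = 4
  t=9: active resources = [1, 3], total = 4
  t=10: active resources = [1, 3], total = 4
  t=11: active resources = [1, 3], total = 4
  t=12: active resources = [1], total = 1
Peak resource demand = 4

4


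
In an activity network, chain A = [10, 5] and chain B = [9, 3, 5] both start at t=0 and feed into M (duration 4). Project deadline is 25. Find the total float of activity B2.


Forward pass: ES(B2) = sum of predecessors on chain B = 9
EF = ES + duration = 9 + 3 = 12
Backward pass: LF(M) = deadline = 25; LS(M) = 25 - 4 = 21
LF(B2) = LS(M) - sum(successors on chain B) = 21 - 5 = 16
LS = LF - duration = 16 - 3 = 13
Total float = LS - ES = 13 - 9 = 4

4


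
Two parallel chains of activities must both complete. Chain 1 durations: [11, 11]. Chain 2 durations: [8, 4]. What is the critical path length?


Path A total = 11 + 11 = 22
Path B total = 8 + 4 = 12
Critical path = longest path = max(22, 12) = 22

22


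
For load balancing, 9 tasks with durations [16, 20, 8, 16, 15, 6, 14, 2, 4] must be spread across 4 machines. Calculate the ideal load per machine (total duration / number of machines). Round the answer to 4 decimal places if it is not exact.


Total processing time = 16 + 20 + 8 + 16 + 15 + 6 + 14 + 2 + 4 = 101
Number of machines = 4
Ideal balanced load = 101 / 4 = 25.25

25.25


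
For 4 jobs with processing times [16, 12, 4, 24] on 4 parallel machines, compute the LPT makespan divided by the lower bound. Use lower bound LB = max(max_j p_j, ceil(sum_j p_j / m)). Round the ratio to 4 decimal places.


LPT order: [24, 16, 12, 4]
Machine loads after assignment: [24, 16, 12, 4]
LPT makespan = 24
Lower bound = max(max_job, ceil(total/4)) = max(24, 14) = 24
Ratio = 24 / 24 = 1.0

1.0


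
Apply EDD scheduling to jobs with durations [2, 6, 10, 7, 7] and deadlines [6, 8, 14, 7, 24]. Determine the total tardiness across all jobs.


Sort by due date (EDD order): [(2, 6), (7, 7), (6, 8), (10, 14), (7, 24)]
Compute completion times and tardiness:
  Job 1: p=2, d=6, C=2, tardiness=max(0,2-6)=0
  Job 2: p=7, d=7, C=9, tardiness=max(0,9-7)=2
  Job 3: p=6, d=8, C=15, tardiness=max(0,15-8)=7
  Job 4: p=10, d=14, C=25, tardiness=max(0,25-14)=11
  Job 5: p=7, d=24, C=32, tardiness=max(0,32-24)=8
Total tardiness = 28

28


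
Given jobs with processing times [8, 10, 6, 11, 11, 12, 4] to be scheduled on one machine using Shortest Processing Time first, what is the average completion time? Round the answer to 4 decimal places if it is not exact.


Sort jobs by processing time (SPT order): [4, 6, 8, 10, 11, 11, 12]
Compute completion times sequentially:
  Job 1: processing = 4, completes at 4
  Job 2: processing = 6, completes at 10
  Job 3: processing = 8, completes at 18
  Job 4: processing = 10, completes at 28
  Job 5: processing = 11, completes at 39
  Job 6: processing = 11, completes at 50
  Job 7: processing = 12, completes at 62
Sum of completion times = 211
Average completion time = 211/7 = 30.1429

30.1429


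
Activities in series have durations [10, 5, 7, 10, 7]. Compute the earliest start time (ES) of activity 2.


Activity 2 starts after activities 1 through 1 complete.
Predecessor durations: [10]
ES = 10 = 10

10


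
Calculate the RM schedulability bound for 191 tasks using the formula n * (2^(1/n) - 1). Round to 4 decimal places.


Compute 2^(1/191) = 1.0036356358
Subtract 1: 1.0036356358 - 1 = 0.0036356358
Multiply by n: 191 * 0.0036356358 = 0.6944064378
Round to 4 dp: 0.6944

0.6944


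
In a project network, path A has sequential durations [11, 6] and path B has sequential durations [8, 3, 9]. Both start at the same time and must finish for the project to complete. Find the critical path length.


Path A total = 11 + 6 = 17
Path B total = 8 + 3 + 9 = 20
Critical path = longest path = max(17, 20) = 20

20


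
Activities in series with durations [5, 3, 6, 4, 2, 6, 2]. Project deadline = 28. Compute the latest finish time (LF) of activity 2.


LF(activity 2) = deadline - sum of successor durations
Successors: activities 3 through 7 with durations [6, 4, 2, 6, 2]
Sum of successor durations = 20
LF = 28 - 20 = 8

8


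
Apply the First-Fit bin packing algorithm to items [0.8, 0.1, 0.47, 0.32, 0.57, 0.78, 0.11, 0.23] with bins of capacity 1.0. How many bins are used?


Place items sequentially using First-Fit:
  Item 0.8 -> new Bin 1
  Item 0.1 -> Bin 1 (now 0.9)
  Item 0.47 -> new Bin 2
  Item 0.32 -> Bin 2 (now 0.79)
  Item 0.57 -> new Bin 3
  Item 0.78 -> new Bin 4
  Item 0.11 -> Bin 2 (now 0.9)
  Item 0.23 -> Bin 3 (now 0.8)
Total bins used = 4

4


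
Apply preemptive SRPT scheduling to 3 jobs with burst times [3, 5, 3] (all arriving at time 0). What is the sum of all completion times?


Since all jobs arrive at t=0, SRPT equals SPT ordering.
SPT order: [3, 3, 5]
Completion times:
  Job 1: p=3, C=3
  Job 2: p=3, C=6
  Job 3: p=5, C=11
Total completion time = 3 + 6 + 11 = 20

20


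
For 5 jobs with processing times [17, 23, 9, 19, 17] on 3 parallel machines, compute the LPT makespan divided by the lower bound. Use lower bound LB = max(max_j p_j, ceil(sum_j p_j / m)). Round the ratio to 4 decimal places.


LPT order: [23, 19, 17, 17, 9]
Machine loads after assignment: [23, 28, 34]
LPT makespan = 34
Lower bound = max(max_job, ceil(total/3)) = max(23, 29) = 29
Ratio = 34 / 29 = 1.1724

1.1724


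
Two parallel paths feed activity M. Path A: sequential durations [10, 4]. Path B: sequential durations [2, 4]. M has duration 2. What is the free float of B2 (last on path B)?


ES(B2) = sum of predecessors on chain B = 2
EF(B2) = ES + duration = 2 + 4 = 6
Successor of B2 is M. ES(M) = max(sum(A), sum(B)) = max(14, 6) = 14
Free float = ES(successor) - EF(current) = 14 - 6 = 8

8


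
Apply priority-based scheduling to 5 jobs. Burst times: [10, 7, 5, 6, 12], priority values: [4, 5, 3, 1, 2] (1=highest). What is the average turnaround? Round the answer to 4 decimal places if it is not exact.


Sort by priority (ascending = highest first):
Order: [(1, 6), (2, 12), (3, 5), (4, 10), (5, 7)]
Completion times:
  Priority 1, burst=6, C=6
  Priority 2, burst=12, C=18
  Priority 3, burst=5, C=23
  Priority 4, burst=10, C=33
  Priority 5, burst=7, C=40
Average turnaround = 120/5 = 24.0

24.0


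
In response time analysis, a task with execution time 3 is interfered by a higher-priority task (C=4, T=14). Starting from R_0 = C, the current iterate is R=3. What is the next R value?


R_next = C + ceil(R_prev / T_hp) * C_hp
ceil(3 / 14) = ceil(0.2143) = 1
Interference = 1 * 4 = 4
R_next = 3 + 4 = 7

7


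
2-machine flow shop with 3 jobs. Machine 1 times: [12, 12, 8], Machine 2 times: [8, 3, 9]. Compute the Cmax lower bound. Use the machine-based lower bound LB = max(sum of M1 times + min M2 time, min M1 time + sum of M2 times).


LB1 = sum(M1 times) + min(M2 times) = 32 + 3 = 35
LB2 = min(M1 times) + sum(M2 times) = 8 + 20 = 28
Lower bound = max(LB1, LB2) = max(35, 28) = 35

35


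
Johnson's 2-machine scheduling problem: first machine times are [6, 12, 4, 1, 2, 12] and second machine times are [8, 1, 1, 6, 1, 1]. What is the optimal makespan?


Apply Johnson's rule:
  Group 1 (a <= b): [(4, 1, 6), (1, 6, 8)]
  Group 2 (a > b): [(2, 12, 1), (3, 4, 1), (5, 2, 1), (6, 12, 1)]
Optimal job order: [4, 1, 2, 3, 5, 6]
Schedule:
  Job 4: M1 done at 1, M2 done at 7
  Job 1: M1 done at 7, M2 done at 15
  Job 2: M1 done at 19, M2 done at 20
  Job 3: M1 done at 23, M2 done at 24
  Job 5: M1 done at 25, M2 done at 26
  Job 6: M1 done at 37, M2 done at 38
Makespan = 38

38


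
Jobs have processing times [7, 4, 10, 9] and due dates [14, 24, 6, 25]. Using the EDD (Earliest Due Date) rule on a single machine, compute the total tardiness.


Sort by due date (EDD order): [(10, 6), (7, 14), (4, 24), (9, 25)]
Compute completion times and tardiness:
  Job 1: p=10, d=6, C=10, tardiness=max(0,10-6)=4
  Job 2: p=7, d=14, C=17, tardiness=max(0,17-14)=3
  Job 3: p=4, d=24, C=21, tardiness=max(0,21-24)=0
  Job 4: p=9, d=25, C=30, tardiness=max(0,30-25)=5
Total tardiness = 12

12


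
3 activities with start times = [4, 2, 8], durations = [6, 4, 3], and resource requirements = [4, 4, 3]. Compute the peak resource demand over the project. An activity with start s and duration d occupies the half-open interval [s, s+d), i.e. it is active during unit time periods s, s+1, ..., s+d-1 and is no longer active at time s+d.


Each activity i is active on [start_i, start_i + duration_i).
Compute total resource usage per time slot:
  t=0: active resources = [], total = 0
  t=1: active resources = [], total = 0
  t=2: active resources = [4], total = 4
  t=3: active resources = [4], total = 4
  t=4: active resources = [4, 4], total = 8
  t=5: active resources = [4, 4], total = 8
  t=6: active resources = [4], total = 4
  t=7: active resources = [4], total = 4
  t=8: active resources = [4, 3], total = 7
  t=9: active resources = [4, 3], total = 7
  t=10: active resources = [3], total = 3
Peak resource demand = 8

8


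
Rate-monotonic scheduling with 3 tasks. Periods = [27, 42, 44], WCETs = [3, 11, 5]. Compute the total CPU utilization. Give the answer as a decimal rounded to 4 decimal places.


Compute individual utilizations (exact fractions):
  Task 1: C/T = 3/27 = 1/9 (approx. 0.1111)
  Task 2: C/T = 11/42 (approx. 0.2619)
  Task 3: C/T = 5/44 (approx. 0.1136)
Total utilization U = 1/9 + 11/42 + 5/44 = 1349/2772
Rounded to 4 decimal places: U = 0.4867
RM (Liu & Layland) bound for 3 tasks = 0.779763; compare with U = 1349/2772 (approx. 0.486652)
U <= bound, so schedulable by RM sufficient condition.

0.4867


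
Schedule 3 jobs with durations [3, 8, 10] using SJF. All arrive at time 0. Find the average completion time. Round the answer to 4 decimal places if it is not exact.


SJF order (ascending): [3, 8, 10]
Completion times:
  Job 1: burst=3, C=3
  Job 2: burst=8, C=11
  Job 3: burst=10, C=21
Average completion = 35/3 = 11.6667

11.6667


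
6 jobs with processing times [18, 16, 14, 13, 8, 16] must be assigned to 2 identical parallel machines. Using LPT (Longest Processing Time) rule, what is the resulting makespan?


Sort jobs in decreasing order (LPT): [18, 16, 16, 14, 13, 8]
Assign each job to the least loaded machine:
  Machine 1: jobs [18, 14, 13], load = 45
  Machine 2: jobs [16, 16, 8], load = 40
Makespan = max load = 45

45


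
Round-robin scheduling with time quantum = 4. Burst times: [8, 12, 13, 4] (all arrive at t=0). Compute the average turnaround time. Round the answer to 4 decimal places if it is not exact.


Time quantum = 4
Execution trace:
  J1 runs 4 units, time = 4
  J2 runs 4 units, time = 8
  J3 runs 4 units, time = 12
  J4 runs 4 units, time = 16
  J1 runs 4 units, time = 20
  J2 runs 4 units, time = 24
  J3 runs 4 units, time = 28
  J2 runs 4 units, time = 32
  J3 runs 4 units, time = 36
  J3 runs 1 units, time = 37
Finish times: [20, 32, 37, 16]
Average turnaround = 105/4 = 26.25

26.25


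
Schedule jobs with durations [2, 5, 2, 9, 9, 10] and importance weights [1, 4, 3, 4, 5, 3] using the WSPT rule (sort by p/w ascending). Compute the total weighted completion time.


Compute p/w ratios and sort ascending (WSPT): [(2, 3), (5, 4), (9, 5), (2, 1), (9, 4), (10, 3)]
Compute weighted completion times:
  Job (p=2,w=3): C=2, w*C=3*2=6
  Job (p=5,w=4): C=7, w*C=4*7=28
  Job (p=9,w=5): C=16, w*C=5*16=80
  Job (p=2,w=1): C=18, w*C=1*18=18
  Job (p=9,w=4): C=27, w*C=4*27=108
  Job (p=10,w=3): C=37, w*C=3*37=111
Total weighted completion time = 351

351


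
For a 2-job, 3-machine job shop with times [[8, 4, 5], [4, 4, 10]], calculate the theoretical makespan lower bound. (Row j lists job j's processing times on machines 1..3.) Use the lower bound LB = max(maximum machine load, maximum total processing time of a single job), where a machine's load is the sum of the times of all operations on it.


Machine loads:
  Machine 1: 8 + 4 = 12
  Machine 2: 4 + 4 = 8
  Machine 3: 5 + 10 = 15
Max machine load = 15
Job totals:
  Job 1: 17
  Job 2: 18
Max job total = 18
Lower bound = max(15, 18) = 18

18


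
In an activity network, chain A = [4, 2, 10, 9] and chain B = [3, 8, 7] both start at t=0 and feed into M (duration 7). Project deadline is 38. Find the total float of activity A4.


Forward pass: ES(A4) = sum of predecessors on chain A = 16
EF = ES + duration = 16 + 9 = 25
Backward pass: LF(M) = deadline = 38; LS(M) = 38 - 7 = 31
LF(A4) = LS(M) - sum(successors on chain A) = 31 - 0 = 31
LS = LF - duration = 31 - 9 = 22
Total float = LS - ES = 22 - 16 = 6

6


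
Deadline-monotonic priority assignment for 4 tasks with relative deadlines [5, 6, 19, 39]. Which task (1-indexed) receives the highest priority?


Sort tasks by relative deadline (ascending):
  Task 1: deadline = 5
  Task 2: deadline = 6
  Task 3: deadline = 19
  Task 4: deadline = 39
Priority order (highest first): [1, 2, 3, 4]
Highest priority task = 1

1


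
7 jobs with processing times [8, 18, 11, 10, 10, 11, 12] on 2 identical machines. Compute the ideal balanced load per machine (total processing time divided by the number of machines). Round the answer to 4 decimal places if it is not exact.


Total processing time = 8 + 18 + 11 + 10 + 10 + 11 + 12 = 80
Number of machines = 2
Ideal balanced load = 80 / 2 = 40.0

40.0


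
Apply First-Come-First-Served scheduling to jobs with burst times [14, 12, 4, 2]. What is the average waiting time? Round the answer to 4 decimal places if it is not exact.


FCFS order (as given): [14, 12, 4, 2]
Waiting times:
  Job 1: wait = 0
  Job 2: wait = 14
  Job 3: wait = 26
  Job 4: wait = 30
Sum of waiting times = 70
Average waiting time = 70/4 = 17.5

17.5


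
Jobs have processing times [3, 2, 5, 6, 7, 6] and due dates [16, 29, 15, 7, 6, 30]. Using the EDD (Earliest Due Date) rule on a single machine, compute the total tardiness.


Sort by due date (EDD order): [(7, 6), (6, 7), (5, 15), (3, 16), (2, 29), (6, 30)]
Compute completion times and tardiness:
  Job 1: p=7, d=6, C=7, tardiness=max(0,7-6)=1
  Job 2: p=6, d=7, C=13, tardiness=max(0,13-7)=6
  Job 3: p=5, d=15, C=18, tardiness=max(0,18-15)=3
  Job 4: p=3, d=16, C=21, tardiness=max(0,21-16)=5
  Job 5: p=2, d=29, C=23, tardiness=max(0,23-29)=0
  Job 6: p=6, d=30, C=29, tardiness=max(0,29-30)=0
Total tardiness = 15

15


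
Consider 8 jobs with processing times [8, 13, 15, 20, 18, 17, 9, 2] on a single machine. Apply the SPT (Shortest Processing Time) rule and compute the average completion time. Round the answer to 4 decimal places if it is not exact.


Sort jobs by processing time (SPT order): [2, 8, 9, 13, 15, 17, 18, 20]
Compute completion times sequentially:
  Job 1: processing = 2, completes at 2
  Job 2: processing = 8, completes at 10
  Job 3: processing = 9, completes at 19
  Job 4: processing = 13, completes at 32
  Job 5: processing = 15, completes at 47
  Job 6: processing = 17, completes at 64
  Job 7: processing = 18, completes at 82
  Job 8: processing = 20, completes at 102
Sum of completion times = 358
Average completion time = 358/8 = 44.75

44.75


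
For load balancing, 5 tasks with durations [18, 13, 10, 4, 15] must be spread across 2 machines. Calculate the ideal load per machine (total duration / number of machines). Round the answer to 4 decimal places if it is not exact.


Total processing time = 18 + 13 + 10 + 4 + 15 = 60
Number of machines = 2
Ideal balanced load = 60 / 2 = 30.0

30.0


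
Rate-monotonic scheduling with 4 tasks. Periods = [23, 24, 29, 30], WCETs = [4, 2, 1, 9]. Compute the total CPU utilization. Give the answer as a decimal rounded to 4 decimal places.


Compute individual utilizations (exact fractions):
  Task 1: C/T = 4/23 (approx. 0.1739)
  Task 2: C/T = 2/24 = 1/12 (approx. 0.0833)
  Task 3: C/T = 1/29 (approx. 0.0345)
  Task 4: C/T = 9/30 = 3/10 (approx. 0.3)
Total utilization U = 4/23 + 1/12 + 1/29 + 3/10 = 23681/40020
Rounded to 4 decimal places: U = 0.5917
RM (Liu & Layland) bound for 4 tasks = 0.756828; compare with U = 23681/40020 (approx. 0.591729)
U <= bound, so schedulable by RM sufficient condition.

0.5917


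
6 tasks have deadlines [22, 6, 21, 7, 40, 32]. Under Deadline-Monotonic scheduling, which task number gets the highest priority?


Sort tasks by relative deadline (ascending):
  Task 2: deadline = 6
  Task 4: deadline = 7
  Task 3: deadline = 21
  Task 1: deadline = 22
  Task 6: deadline = 32
  Task 5: deadline = 40
Priority order (highest first): [2, 4, 3, 1, 6, 5]
Highest priority task = 2

2


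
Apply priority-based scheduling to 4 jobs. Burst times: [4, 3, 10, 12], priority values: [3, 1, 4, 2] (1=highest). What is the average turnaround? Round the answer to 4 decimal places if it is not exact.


Sort by priority (ascending = highest first):
Order: [(1, 3), (2, 12), (3, 4), (4, 10)]
Completion times:
  Priority 1, burst=3, C=3
  Priority 2, burst=12, C=15
  Priority 3, burst=4, C=19
  Priority 4, burst=10, C=29
Average turnaround = 66/4 = 16.5

16.5


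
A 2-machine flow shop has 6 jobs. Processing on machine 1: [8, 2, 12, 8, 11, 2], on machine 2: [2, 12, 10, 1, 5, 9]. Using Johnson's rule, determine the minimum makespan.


Apply Johnson's rule:
  Group 1 (a <= b): [(2, 2, 12), (6, 2, 9)]
  Group 2 (a > b): [(3, 12, 10), (5, 11, 5), (1, 8, 2), (4, 8, 1)]
Optimal job order: [2, 6, 3, 5, 1, 4]
Schedule:
  Job 2: M1 done at 2, M2 done at 14
  Job 6: M1 done at 4, M2 done at 23
  Job 3: M1 done at 16, M2 done at 33
  Job 5: M1 done at 27, M2 done at 38
  Job 1: M1 done at 35, M2 done at 40
  Job 4: M1 done at 43, M2 done at 44
Makespan = 44

44


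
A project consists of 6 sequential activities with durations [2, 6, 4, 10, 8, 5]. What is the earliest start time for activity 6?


Activity 6 starts after activities 1 through 5 complete.
Predecessor durations: [2, 6, 4, 10, 8]
ES = 2 + 6 + 4 + 10 + 8 = 30

30


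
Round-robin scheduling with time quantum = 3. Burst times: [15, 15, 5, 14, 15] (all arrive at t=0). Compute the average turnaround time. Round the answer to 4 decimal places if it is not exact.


Time quantum = 3
Execution trace:
  J1 runs 3 units, time = 3
  J2 runs 3 units, time = 6
  J3 runs 3 units, time = 9
  J4 runs 3 units, time = 12
  J5 runs 3 units, time = 15
  J1 runs 3 units, time = 18
  J2 runs 3 units, time = 21
  J3 runs 2 units, time = 23
  J4 runs 3 units, time = 26
  J5 runs 3 units, time = 29
  J1 runs 3 units, time = 32
  J2 runs 3 units, time = 35
  J4 runs 3 units, time = 38
  J5 runs 3 units, time = 41
  J1 runs 3 units, time = 44
  J2 runs 3 units, time = 47
  J4 runs 3 units, time = 50
  J5 runs 3 units, time = 53
  J1 runs 3 units, time = 56
  J2 runs 3 units, time = 59
  J4 runs 2 units, time = 61
  J5 runs 3 units, time = 64
Finish times: [56, 59, 23, 61, 64]
Average turnaround = 263/5 = 52.6

52.6


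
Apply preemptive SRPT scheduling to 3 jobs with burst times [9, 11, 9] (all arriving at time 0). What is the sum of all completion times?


Since all jobs arrive at t=0, SRPT equals SPT ordering.
SPT order: [9, 9, 11]
Completion times:
  Job 1: p=9, C=9
  Job 2: p=9, C=18
  Job 3: p=11, C=29
Total completion time = 9 + 18 + 29 = 56

56


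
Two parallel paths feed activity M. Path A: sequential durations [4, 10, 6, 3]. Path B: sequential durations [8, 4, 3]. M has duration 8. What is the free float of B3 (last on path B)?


ES(B3) = sum of predecessors on chain B = 12
EF(B3) = ES + duration = 12 + 3 = 15
Successor of B3 is M. ES(M) = max(sum(A), sum(B)) = max(23, 15) = 23
Free float = ES(successor) - EF(current) = 23 - 15 = 8

8


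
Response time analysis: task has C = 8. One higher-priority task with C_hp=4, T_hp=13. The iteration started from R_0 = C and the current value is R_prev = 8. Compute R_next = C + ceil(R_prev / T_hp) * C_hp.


R_next = C + ceil(R_prev / T_hp) * C_hp
ceil(8 / 13) = ceil(0.6154) = 1
Interference = 1 * 4 = 4
R_next = 8 + 4 = 12

12


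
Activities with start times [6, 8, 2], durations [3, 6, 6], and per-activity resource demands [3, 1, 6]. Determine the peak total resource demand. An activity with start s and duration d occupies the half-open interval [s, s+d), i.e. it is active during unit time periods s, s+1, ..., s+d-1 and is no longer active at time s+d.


Each activity i is active on [start_i, start_i + duration_i).
Compute total resource usage per time slot:
  t=0: active resources = [], total = 0
  t=1: active resources = [], total = 0
  t=2: active resources = [6], total = 6
  t=3: active resources = [6], total = 6
  t=4: active resources = [6], total = 6
  t=5: active resources = [6], total = 6
  t=6: active resources = [3, 6], total = 9
  t=7: active resources = [3, 6], total = 9
  t=8: active resources = [3, 1], total = 4
  t=9: active resources = [1], total = 1
  t=10: active resources = [1], total = 1
  t=11: active resources = [1], total = 1
  t=12: active resources = [1], total = 1
  t=13: active resources = [1], total = 1
Peak resource demand = 9

9


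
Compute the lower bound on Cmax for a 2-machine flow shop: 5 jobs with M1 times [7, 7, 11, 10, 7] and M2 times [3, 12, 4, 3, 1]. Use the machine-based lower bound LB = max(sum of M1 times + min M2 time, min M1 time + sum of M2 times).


LB1 = sum(M1 times) + min(M2 times) = 42 + 1 = 43
LB2 = min(M1 times) + sum(M2 times) = 7 + 23 = 30
Lower bound = max(LB1, LB2) = max(43, 30) = 43

43


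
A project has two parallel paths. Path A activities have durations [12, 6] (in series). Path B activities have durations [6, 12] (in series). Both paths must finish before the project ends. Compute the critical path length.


Path A total = 12 + 6 = 18
Path B total = 6 + 12 = 18
Critical path = longest path = max(18, 18) = 18

18


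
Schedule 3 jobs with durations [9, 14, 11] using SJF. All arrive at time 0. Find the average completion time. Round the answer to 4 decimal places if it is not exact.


SJF order (ascending): [9, 11, 14]
Completion times:
  Job 1: burst=9, C=9
  Job 2: burst=11, C=20
  Job 3: burst=14, C=34
Average completion = 63/3 = 21.0

21.0


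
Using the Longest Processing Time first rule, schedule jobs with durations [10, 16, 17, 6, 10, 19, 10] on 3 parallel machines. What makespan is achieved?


Sort jobs in decreasing order (LPT): [19, 17, 16, 10, 10, 10, 6]
Assign each job to the least loaded machine:
  Machine 1: jobs [19, 10], load = 29
  Machine 2: jobs [17, 10], load = 27
  Machine 3: jobs [16, 10, 6], load = 32
Makespan = max load = 32

32


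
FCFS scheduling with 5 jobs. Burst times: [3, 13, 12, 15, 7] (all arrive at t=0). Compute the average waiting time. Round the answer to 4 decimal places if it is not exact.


FCFS order (as given): [3, 13, 12, 15, 7]
Waiting times:
  Job 1: wait = 0
  Job 2: wait = 3
  Job 3: wait = 16
  Job 4: wait = 28
  Job 5: wait = 43
Sum of waiting times = 90
Average waiting time = 90/5 = 18.0

18.0


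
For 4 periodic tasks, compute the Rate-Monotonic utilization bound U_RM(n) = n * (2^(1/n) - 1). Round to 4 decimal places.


Compute 2^(1/4) = 1.1892071150
Subtract 1: 1.1892071150 - 1 = 0.1892071150
Multiply by n: 4 * 0.1892071150 = 0.7568284600
Round to 4 dp: 0.7568

0.7568


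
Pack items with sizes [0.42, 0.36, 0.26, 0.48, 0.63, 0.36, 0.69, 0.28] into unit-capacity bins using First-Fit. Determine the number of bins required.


Place items sequentially using First-Fit:
  Item 0.42 -> new Bin 1
  Item 0.36 -> Bin 1 (now 0.78)
  Item 0.26 -> new Bin 2
  Item 0.48 -> Bin 2 (now 0.74)
  Item 0.63 -> new Bin 3
  Item 0.36 -> Bin 3 (now 0.99)
  Item 0.69 -> new Bin 4
  Item 0.28 -> Bin 4 (now 0.97)
Total bins used = 4

4


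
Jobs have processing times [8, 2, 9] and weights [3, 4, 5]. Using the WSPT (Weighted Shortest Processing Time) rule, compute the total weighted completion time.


Compute p/w ratios and sort ascending (WSPT): [(2, 4), (9, 5), (8, 3)]
Compute weighted completion times:
  Job (p=2,w=4): C=2, w*C=4*2=8
  Job (p=9,w=5): C=11, w*C=5*11=55
  Job (p=8,w=3): C=19, w*C=3*19=57
Total weighted completion time = 120

120


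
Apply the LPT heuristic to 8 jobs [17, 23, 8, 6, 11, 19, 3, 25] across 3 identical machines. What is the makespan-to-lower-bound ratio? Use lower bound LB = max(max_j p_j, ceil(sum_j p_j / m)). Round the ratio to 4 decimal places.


LPT order: [25, 23, 19, 17, 11, 8, 6, 3]
Machine loads after assignment: [39, 37, 36]
LPT makespan = 39
Lower bound = max(max_job, ceil(total/3)) = max(25, 38) = 38
Ratio = 39 / 38 = 1.0263

1.0263


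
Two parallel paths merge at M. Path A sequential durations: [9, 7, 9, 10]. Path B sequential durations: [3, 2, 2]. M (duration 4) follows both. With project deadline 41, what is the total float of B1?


Forward pass: ES(B1) = sum of predecessors on chain B = 0
EF = ES + duration = 0 + 3 = 3
Backward pass: LF(M) = deadline = 41; LS(M) = 41 - 4 = 37
LF(B1) = LS(M) - sum(successors on chain B) = 37 - 4 = 33
LS = LF - duration = 33 - 3 = 30
Total float = LS - ES = 30 - 0 = 30

30


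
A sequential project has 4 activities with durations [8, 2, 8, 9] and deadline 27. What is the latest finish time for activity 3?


LF(activity 3) = deadline - sum of successor durations
Successors: activities 4 through 4 with durations [9]
Sum of successor durations = 9
LF = 27 - 9 = 18

18


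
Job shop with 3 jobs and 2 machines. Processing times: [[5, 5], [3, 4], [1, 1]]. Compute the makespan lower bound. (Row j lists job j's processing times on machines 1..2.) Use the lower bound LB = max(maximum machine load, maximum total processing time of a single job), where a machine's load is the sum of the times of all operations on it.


Machine loads:
  Machine 1: 5 + 3 + 1 = 9
  Machine 2: 5 + 4 + 1 = 10
Max machine load = 10
Job totals:
  Job 1: 10
  Job 2: 7
  Job 3: 2
Max job total = 10
Lower bound = max(10, 10) = 10

10


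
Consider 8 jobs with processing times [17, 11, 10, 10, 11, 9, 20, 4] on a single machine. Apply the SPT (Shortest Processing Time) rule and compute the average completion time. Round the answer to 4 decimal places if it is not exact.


Sort jobs by processing time (SPT order): [4, 9, 10, 10, 11, 11, 17, 20]
Compute completion times sequentially:
  Job 1: processing = 4, completes at 4
  Job 2: processing = 9, completes at 13
  Job 3: processing = 10, completes at 23
  Job 4: processing = 10, completes at 33
  Job 5: processing = 11, completes at 44
  Job 6: processing = 11, completes at 55
  Job 7: processing = 17, completes at 72
  Job 8: processing = 20, completes at 92
Sum of completion times = 336
Average completion time = 336/8 = 42.0

42.0


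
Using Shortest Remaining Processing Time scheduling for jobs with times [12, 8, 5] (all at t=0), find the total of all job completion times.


Since all jobs arrive at t=0, SRPT equals SPT ordering.
SPT order: [5, 8, 12]
Completion times:
  Job 1: p=5, C=5
  Job 2: p=8, C=13
  Job 3: p=12, C=25
Total completion time = 5 + 13 + 25 = 43

43


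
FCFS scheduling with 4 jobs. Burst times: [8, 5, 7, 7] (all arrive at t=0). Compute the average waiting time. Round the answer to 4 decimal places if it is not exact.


FCFS order (as given): [8, 5, 7, 7]
Waiting times:
  Job 1: wait = 0
  Job 2: wait = 8
  Job 3: wait = 13
  Job 4: wait = 20
Sum of waiting times = 41
Average waiting time = 41/4 = 10.25

10.25


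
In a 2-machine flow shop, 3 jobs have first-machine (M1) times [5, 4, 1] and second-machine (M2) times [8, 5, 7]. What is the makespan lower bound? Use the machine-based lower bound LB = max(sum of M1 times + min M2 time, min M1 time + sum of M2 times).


LB1 = sum(M1 times) + min(M2 times) = 10 + 5 = 15
LB2 = min(M1 times) + sum(M2 times) = 1 + 20 = 21
Lower bound = max(LB1, LB2) = max(15, 21) = 21

21


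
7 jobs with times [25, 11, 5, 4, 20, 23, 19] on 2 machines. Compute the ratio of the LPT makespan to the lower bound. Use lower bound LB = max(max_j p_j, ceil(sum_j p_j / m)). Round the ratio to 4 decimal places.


LPT order: [25, 23, 20, 19, 11, 5, 4]
Machine loads after assignment: [53, 54]
LPT makespan = 54
Lower bound = max(max_job, ceil(total/2)) = max(25, 54) = 54
Ratio = 54 / 54 = 1.0

1.0


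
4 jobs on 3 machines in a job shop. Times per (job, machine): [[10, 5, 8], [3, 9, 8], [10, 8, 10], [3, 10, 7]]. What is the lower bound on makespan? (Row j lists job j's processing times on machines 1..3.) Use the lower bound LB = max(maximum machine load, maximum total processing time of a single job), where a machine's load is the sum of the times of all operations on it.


Machine loads:
  Machine 1: 10 + 3 + 10 + 3 = 26
  Machine 2: 5 + 9 + 8 + 10 = 32
  Machine 3: 8 + 8 + 10 + 7 = 33
Max machine load = 33
Job totals:
  Job 1: 23
  Job 2: 20
  Job 3: 28
  Job 4: 20
Max job total = 28
Lower bound = max(33, 28) = 33

33


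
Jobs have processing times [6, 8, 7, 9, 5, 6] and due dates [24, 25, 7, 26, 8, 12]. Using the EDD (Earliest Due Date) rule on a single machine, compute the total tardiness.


Sort by due date (EDD order): [(7, 7), (5, 8), (6, 12), (6, 24), (8, 25), (9, 26)]
Compute completion times and tardiness:
  Job 1: p=7, d=7, C=7, tardiness=max(0,7-7)=0
  Job 2: p=5, d=8, C=12, tardiness=max(0,12-8)=4
  Job 3: p=6, d=12, C=18, tardiness=max(0,18-12)=6
  Job 4: p=6, d=24, C=24, tardiness=max(0,24-24)=0
  Job 5: p=8, d=25, C=32, tardiness=max(0,32-25)=7
  Job 6: p=9, d=26, C=41, tardiness=max(0,41-26)=15
Total tardiness = 32

32


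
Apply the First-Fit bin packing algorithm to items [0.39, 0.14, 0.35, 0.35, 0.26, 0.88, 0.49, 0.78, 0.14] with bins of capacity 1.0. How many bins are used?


Place items sequentially using First-Fit:
  Item 0.39 -> new Bin 1
  Item 0.14 -> Bin 1 (now 0.53)
  Item 0.35 -> Bin 1 (now 0.88)
  Item 0.35 -> new Bin 2
  Item 0.26 -> Bin 2 (now 0.61)
  Item 0.88 -> new Bin 3
  Item 0.49 -> new Bin 4
  Item 0.78 -> new Bin 5
  Item 0.14 -> Bin 2 (now 0.75)
Total bins used = 5

5


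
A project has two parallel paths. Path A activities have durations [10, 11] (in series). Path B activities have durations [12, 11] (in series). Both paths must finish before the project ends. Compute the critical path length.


Path A total = 10 + 11 = 21
Path B total = 12 + 11 = 23
Critical path = longest path = max(21, 23) = 23

23


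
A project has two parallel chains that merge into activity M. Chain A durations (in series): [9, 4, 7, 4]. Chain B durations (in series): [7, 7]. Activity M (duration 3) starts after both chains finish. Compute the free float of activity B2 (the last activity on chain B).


ES(B2) = sum of predecessors on chain B = 7
EF(B2) = ES + duration = 7 + 7 = 14
Successor of B2 is M. ES(M) = max(sum(A), sum(B)) = max(24, 14) = 24
Free float = ES(successor) - EF(current) = 24 - 14 = 10

10


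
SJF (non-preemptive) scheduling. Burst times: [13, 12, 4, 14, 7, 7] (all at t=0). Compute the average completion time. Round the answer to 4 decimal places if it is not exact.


SJF order (ascending): [4, 7, 7, 12, 13, 14]
Completion times:
  Job 1: burst=4, C=4
  Job 2: burst=7, C=11
  Job 3: burst=7, C=18
  Job 4: burst=12, C=30
  Job 5: burst=13, C=43
  Job 6: burst=14, C=57
Average completion = 163/6 = 27.1667

27.1667
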